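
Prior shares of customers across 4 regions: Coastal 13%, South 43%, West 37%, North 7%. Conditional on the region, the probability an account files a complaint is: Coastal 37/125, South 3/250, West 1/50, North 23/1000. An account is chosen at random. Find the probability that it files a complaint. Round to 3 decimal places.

0.053

Unnormalized posteriors (prior × likelihood):
  Coastal: 0.13 × 0.296 = 0.03848
  South: 0.43 × 0.012 = 0.00516
  West: 0.37 × 0.02 = 0.0074
  North: 0.07 × 0.023 = 0.00161
P(complaint) = 0.03848 + 0.00516 + 0.0074 + 0.00161 = 0.05265 → 0.053.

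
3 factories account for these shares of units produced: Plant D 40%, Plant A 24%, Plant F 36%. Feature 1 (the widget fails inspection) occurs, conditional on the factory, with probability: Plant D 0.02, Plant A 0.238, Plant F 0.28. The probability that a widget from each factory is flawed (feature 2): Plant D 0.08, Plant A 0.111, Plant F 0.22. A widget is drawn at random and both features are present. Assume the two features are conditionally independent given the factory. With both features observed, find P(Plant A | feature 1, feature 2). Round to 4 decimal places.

0.2175

By Bayes' rule, posterior ∝ prior × likelihood:
  Plant D: 0.4 × 0.02 × 0.08 = 0.00064
  Plant A: 0.24 × 0.238 × 0.111 = 0.00634032
  Plant F: 0.36 × 0.28 × 0.22 = 0.022176
Normalizing constant = 0.02915632.
P(Plant A | evidence) = 0.00634032 / 0.02915632 ≈ 0.2175.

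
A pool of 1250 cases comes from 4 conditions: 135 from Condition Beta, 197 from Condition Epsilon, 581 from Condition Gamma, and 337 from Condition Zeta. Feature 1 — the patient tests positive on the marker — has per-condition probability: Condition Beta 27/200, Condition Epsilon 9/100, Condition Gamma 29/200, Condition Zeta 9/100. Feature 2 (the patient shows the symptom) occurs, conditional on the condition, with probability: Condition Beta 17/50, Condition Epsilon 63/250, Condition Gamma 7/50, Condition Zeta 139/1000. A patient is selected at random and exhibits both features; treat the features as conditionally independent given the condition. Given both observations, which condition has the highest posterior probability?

Compute prior × likelihood for every hypothesis:
  Condition Beta: 0.108 × 0.135 × 0.34 = 0.0049572
  Condition Epsilon: 0.1576 × 0.09 × 0.252 = 0.003574368
  Condition Gamma: 0.4648 × 0.145 × 0.14 = 0.00943544
  Condition Zeta: 0.2696 × 0.09 × 0.139 = 0.003372696
Normalizing constant = 0.021339704.
Largest term belongs to Condition Gamma, so Condition Gamma is most probable.

Condition Gamma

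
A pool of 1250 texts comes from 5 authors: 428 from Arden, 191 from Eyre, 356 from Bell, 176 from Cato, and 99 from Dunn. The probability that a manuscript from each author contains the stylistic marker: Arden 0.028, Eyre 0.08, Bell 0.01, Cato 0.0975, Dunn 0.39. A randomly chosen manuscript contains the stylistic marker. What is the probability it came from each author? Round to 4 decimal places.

Arden 0.1384, Eyre 0.1765, Bell 0.0411, Cato 0.1982, Dunn 0.4459

Prior × likelihood for each hypothesis:
  Arden: 0.3424 × 0.028 = 0.0095872
  Eyre: 0.1528 × 0.08 = 0.012224
  Bell: 0.2848 × 0.01 = 0.002848
  Cato: 0.1408 × 0.0975 = 0.013728
  Dunn: 0.0792 × 0.39 = 0.030888
Sum = 0.0692752.
P(Arden | marker) = 0.0095872/0.0692752 ≈ 0.1384
P(Eyre | marker) = 0.012224/0.0692752 ≈ 0.1765
P(Bell | marker) = 0.002848/0.0692752 ≈ 0.0411
P(Cato | marker) = 0.013728/0.0692752 ≈ 0.1982
P(Dunn | marker) = 0.030888/0.0692752 ≈ 0.4459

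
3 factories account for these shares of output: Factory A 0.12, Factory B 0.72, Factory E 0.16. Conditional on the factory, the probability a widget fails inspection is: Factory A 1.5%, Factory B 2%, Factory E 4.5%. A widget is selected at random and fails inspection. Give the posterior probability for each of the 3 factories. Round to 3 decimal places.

Prior × likelihood for each hypothesis:
  Factory A: 0.12 × 0.015 = 0.0018
  Factory B: 0.72 × 0.02 = 0.0144
  Factory E: 0.16 × 0.045 = 0.0072
Total = 0.0234.
P(Factory A | nonconforming) = 0.0018/0.0234 ≈ 0.077
P(Factory B | nonconforming) = 0.0144/0.0234 ≈ 0.615
P(Factory E | nonconforming) = 0.0072/0.0234 ≈ 0.308
(Check: 0.077+0.615+0.308 = 1.000.)

Factory A 0.077, Factory B 0.615, Factory E 0.308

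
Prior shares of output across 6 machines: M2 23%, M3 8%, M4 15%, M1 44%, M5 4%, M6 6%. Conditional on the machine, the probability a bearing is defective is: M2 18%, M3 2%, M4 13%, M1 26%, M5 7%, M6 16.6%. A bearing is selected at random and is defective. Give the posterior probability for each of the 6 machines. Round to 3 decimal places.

M2 0.218, M3 0.008, M4 0.103, M1 0.603, M5 0.015, M6 0.053

By Bayes' rule, posterior ∝ prior × likelihood:
  M2: 0.23 × 0.18 = 0.0414
  M3: 0.08 × 0.02 = 0.0016
  M4: 0.15 × 0.13 = 0.0195
  M1: 0.44 × 0.26 = 0.1144
  M5: 0.04 × 0.07 = 0.0028
  M6: 0.06 × 0.166 = 0.00996
Normalizing constant = 0.18966.
P(M2 | defective) = 0.0414/0.18966 ≈ 0.218
P(M3 | defective) = 0.0016/0.18966 ≈ 0.008
P(M4 | defective) = 0.0195/0.18966 ≈ 0.103
P(M1 | defective) = 0.1144/0.18966 ≈ 0.603
P(M5 | defective) = 0.0028/0.18966 ≈ 0.015
P(M6 | defective) = 0.00996/0.18966 ≈ 0.053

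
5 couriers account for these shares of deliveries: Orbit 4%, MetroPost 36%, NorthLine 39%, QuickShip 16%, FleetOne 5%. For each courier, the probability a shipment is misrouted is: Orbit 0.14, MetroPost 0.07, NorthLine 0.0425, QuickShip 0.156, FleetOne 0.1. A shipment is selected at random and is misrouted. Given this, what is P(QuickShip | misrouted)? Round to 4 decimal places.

Unnormalized posteriors (prior × likelihood):
  Orbit: 0.04 × 0.14 = 0.0056
  MetroPost: 0.36 × 0.07 = 0.0252
  NorthLine: 0.39 × 0.0425 = 0.016575
  QuickShip: 0.16 × 0.156 = 0.02496
  FleetOne: 0.05 × 0.1 = 0.005
Normalizing constant = 0.077335.
P(QuickShip | evidence) = 0.02496 / 0.077335 ≈ 0.3228.

0.3228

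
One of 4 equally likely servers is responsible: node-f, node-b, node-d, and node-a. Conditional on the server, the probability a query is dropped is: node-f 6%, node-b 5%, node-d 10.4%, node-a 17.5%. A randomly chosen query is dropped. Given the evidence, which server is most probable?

Since the prior is uniform, the posterior is proportional to the likelihood:
  node-f: 0.06
  node-b: 0.05
  node-d: 0.104
  node-a: 0.175
Sum = 0.389.
Largest term belongs to node-a, so node-a is most probable.

node-a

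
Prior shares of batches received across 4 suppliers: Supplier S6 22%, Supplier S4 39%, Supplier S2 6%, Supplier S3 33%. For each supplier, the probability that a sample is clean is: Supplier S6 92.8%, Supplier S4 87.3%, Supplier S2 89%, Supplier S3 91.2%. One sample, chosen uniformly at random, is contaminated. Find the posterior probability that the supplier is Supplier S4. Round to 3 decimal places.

Taking complements, P(contaminated | each) = Supplier S6 0.072, Supplier S4 0.127, Supplier S2 0.11, Supplier S3 0.088.
Compute prior × likelihood for every hypothesis:
  Supplier S6: 0.22 × 0.072 = 0.01584
  Supplier S4: 0.39 × 0.127 = 0.04953
  Supplier S2: 0.06 × 0.11 = 0.0066
  Supplier S3: 0.33 × 0.088 = 0.02904
Normalizing constant = 0.10101.
P(Supplier S4 | evidence) = 0.04953 / 0.10101 ≈ 0.490.

0.490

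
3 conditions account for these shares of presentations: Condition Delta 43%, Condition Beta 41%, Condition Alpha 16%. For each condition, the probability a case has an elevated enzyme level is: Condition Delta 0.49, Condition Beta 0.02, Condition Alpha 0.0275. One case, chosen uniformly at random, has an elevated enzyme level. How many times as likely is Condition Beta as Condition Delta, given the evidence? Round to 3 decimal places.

Compute prior × likelihood for every hypothesis:
  Condition Delta: 0.43 × 0.49 = 0.2107
  Condition Beta: 0.41 × 0.02 = 0.0082
  Condition Alpha: 0.16 × 0.0275 = 0.0044
Sum = 0.2233.
The ratio is 0.0082 / 0.2107 (the normalizer cancels) = 0.039.

0.039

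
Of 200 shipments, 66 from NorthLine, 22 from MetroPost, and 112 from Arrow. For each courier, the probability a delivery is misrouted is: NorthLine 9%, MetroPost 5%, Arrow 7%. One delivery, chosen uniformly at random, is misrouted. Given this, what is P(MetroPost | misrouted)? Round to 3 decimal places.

Prior × likelihood for each hypothesis:
  NorthLine: 0.33 × 0.09 = 0.0297
  MetroPost: 0.11 × 0.05 = 0.0055
  Arrow: 0.56 × 0.07 = 0.0392
Normalizing constant = 0.0744.
P(MetroPost | evidence) = 0.0055 / 0.0744 ≈ 0.074.

0.074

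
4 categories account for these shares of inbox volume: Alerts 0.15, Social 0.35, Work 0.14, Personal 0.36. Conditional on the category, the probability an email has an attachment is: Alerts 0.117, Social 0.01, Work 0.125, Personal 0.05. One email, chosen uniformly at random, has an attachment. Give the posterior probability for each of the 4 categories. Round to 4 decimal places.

Unnormalized posteriors (prior × likelihood):
  Alerts: 0.15 × 0.117 = 0.01755
  Social: 0.35 × 0.01 = 0.0035
  Work: 0.14 × 0.125 = 0.0175
  Personal: 0.36 × 0.05 = 0.018
Sum = 0.05655.
P(Alerts | attachment) = 0.01755/0.05655 ≈ 0.3103
P(Social | attachment) = 0.0035/0.05655 ≈ 0.0619
P(Work | attachment) = 0.0175/0.05655 ≈ 0.3095
P(Personal | attachment) = 0.018/0.05655 ≈ 0.3183

Alerts 0.3103, Social 0.0619, Work 0.3095, Personal 0.3183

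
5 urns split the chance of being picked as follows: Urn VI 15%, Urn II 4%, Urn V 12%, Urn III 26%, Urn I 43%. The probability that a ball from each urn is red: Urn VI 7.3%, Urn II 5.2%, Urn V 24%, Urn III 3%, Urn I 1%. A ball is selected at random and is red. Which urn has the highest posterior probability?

Urn V

Unnormalized posteriors (prior × likelihood):
  Urn VI: 0.15 × 0.073 = 0.01095
  Urn II: 0.04 × 0.052 = 0.00208
  Urn V: 0.12 × 0.24 = 0.0288
  Urn III: 0.26 × 0.03 = 0.0078
  Urn I: 0.43 × 0.01 = 0.0043
Sum = 0.05393.
Largest term belongs to Urn V, so Urn V is most probable.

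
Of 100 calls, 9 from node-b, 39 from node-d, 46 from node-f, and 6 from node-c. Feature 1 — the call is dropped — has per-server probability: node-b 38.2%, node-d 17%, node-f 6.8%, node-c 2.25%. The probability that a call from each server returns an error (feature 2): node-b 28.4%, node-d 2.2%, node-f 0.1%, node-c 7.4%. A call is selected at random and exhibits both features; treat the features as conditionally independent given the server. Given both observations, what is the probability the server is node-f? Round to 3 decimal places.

0.003

Prior × likelihood for each hypothesis:
  node-b: 0.09 × 0.382 × 0.284 = 0.00976392
  node-d: 0.39 × 0.17 × 0.022 = 0.0014586
  node-f: 0.46 × 0.068 × 0.001 = 0.00003128
  node-c: 0.06 × 0.0225 × 0.074 = 0.0000999
Normalizing constant = 0.0113537.
P(node-f | evidence) = 0.00003128 / 0.0113537 ≈ 0.003.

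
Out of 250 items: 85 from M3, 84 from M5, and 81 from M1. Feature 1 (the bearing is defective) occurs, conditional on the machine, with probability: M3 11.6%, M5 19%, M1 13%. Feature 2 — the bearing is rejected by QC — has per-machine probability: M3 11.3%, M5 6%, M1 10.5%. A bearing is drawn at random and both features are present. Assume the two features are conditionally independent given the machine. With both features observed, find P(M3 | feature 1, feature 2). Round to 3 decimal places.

0.351

Prior × likelihood for each hypothesis:
  M3: 0.34 × 0.116 × 0.113 = 0.00445672
  M5: 0.336 × 0.19 × 0.06 = 0.0038304
  M1: 0.324 × 0.13 × 0.105 = 0.0044226
Total = 0.01270972.
P(M3 | evidence) = 0.00445672 / 0.01270972 ≈ 0.351.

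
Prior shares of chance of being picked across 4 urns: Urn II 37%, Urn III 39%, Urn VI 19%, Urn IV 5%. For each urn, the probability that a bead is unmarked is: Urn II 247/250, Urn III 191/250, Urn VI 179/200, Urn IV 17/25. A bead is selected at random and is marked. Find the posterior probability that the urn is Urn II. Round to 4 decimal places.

0.0335

Taking complements, P(marked | each) = Urn II 0.012, Urn III 0.236, Urn VI 0.105, Urn IV 0.32.
Unnormalized posteriors (prior × likelihood):
  Urn II: 0.37 × 0.012 = 0.00444
  Urn III: 0.39 × 0.236 = 0.09204
  Urn VI: 0.19 × 0.105 = 0.01995
  Urn IV: 0.05 × 0.32 = 0.016
Sum = 0.13243.
P(Urn II | evidence) = 0.00444 / 0.13243 ≈ 0.0335.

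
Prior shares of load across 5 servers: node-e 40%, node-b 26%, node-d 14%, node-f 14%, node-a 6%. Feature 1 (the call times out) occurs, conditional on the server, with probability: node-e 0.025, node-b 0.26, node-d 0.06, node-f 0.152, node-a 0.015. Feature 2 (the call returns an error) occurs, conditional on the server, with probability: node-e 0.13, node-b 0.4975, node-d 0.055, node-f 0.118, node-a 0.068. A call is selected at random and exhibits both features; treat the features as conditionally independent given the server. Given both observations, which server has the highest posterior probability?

Compute prior × likelihood for every hypothesis:
  node-e: 0.4 × 0.025 × 0.13 = 0.0013
  node-b: 0.26 × 0.26 × 0.4975 = 0.033631
  node-d: 0.14 × 0.06 × 0.055 = 0.000462
  node-f: 0.14 × 0.152 × 0.118 = 0.00251104
  node-a: 0.06 × 0.015 × 0.068 = 0.0000612
Normalizing constant = 0.03796524.
Largest term belongs to node-b, so node-b is most probable.

node-b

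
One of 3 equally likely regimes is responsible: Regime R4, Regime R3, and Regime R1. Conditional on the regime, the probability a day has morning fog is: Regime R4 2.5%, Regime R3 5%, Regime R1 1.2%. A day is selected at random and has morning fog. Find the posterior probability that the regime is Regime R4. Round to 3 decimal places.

With a uniform prior (1/3 each), posterior ∝ likelihood:
  Regime R4: 0.025
  Regime R3: 0.05
  Regime R1: 0.012
Total = 0.087.
P(Regime R4 | evidence) = 0.025 / 0.087 ≈ 0.287.

0.287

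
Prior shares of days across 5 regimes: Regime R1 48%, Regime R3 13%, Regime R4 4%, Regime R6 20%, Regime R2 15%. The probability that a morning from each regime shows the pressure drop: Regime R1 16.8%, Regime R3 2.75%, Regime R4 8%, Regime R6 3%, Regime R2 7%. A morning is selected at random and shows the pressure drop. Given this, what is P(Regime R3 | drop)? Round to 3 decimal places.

Prior × likelihood for each hypothesis:
  Regime R1: 0.48 × 0.168 = 0.08064
  Regime R3: 0.13 × 0.0275 = 0.003575
  Regime R4: 0.04 × 0.08 = 0.0032
  Regime R6: 0.2 × 0.03 = 0.006
  Regime R2: 0.15 × 0.07 = 0.0105
Normalizing constant = 0.103915.
P(Regime R3 | evidence) = 0.003575 / 0.103915 ≈ 0.034.

0.034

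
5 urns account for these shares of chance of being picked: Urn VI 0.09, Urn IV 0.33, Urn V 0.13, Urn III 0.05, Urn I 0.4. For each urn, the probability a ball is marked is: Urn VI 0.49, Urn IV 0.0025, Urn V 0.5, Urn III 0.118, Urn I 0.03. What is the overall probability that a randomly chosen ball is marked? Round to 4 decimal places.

Unnormalized posteriors (prior × likelihood):
  Urn VI: 0.09 × 0.49 = 0.0441
  Urn IV: 0.33 × 0.0025 = 0.000825
  Urn V: 0.13 × 0.5 = 0.065
  Urn III: 0.05 × 0.118 = 0.0059
  Urn I: 0.4 × 0.03 = 0.012
P(marked) = 0.0441 + 0.000825 + 0.065 + 0.0059 + 0.012 = 0.127825 → 0.1278.

0.1278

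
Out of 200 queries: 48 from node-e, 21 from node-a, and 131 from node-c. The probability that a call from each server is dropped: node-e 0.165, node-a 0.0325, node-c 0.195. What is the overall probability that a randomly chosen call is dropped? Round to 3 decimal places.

By Bayes' rule, posterior ∝ prior × likelihood:
  node-e: 0.24 × 0.165 = 0.0396
  node-a: 0.105 × 0.0325 = 0.0034125
  node-c: 0.655 × 0.195 = 0.127725
P(dropped) = 0.0396 + 0.0034125 + 0.127725 = 0.1707375 → 0.171.

0.171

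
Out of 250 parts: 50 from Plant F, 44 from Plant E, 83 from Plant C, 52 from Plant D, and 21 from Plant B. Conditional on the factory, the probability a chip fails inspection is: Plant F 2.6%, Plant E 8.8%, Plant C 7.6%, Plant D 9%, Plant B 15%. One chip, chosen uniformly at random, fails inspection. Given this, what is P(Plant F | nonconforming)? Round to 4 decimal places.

Prior × likelihood for each hypothesis:
  Plant F: 0.2 × 0.026 = 0.0052
  Plant E: 0.176 × 0.088 = 0.015488
  Plant C: 0.332 × 0.076 = 0.025232
  Plant D: 0.208 × 0.09 = 0.01872
  Plant B: 0.084 × 0.15 = 0.0126
Sum = 0.07724.
P(Plant F | evidence) = 0.0052 / 0.07724 ≈ 0.0673.

0.0673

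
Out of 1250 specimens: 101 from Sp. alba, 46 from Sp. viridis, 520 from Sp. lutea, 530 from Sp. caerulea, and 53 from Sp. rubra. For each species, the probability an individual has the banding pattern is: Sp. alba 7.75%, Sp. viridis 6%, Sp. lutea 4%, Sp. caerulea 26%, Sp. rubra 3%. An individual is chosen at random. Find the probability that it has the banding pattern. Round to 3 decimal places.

Unnormalized posteriors (prior × likelihood):
  Sp. alba: 0.0808 × 0.0775 = 0.006262
  Sp. viridis: 0.0368 × 0.06 = 0.002208
  Sp. lutea: 0.416 × 0.04 = 0.01664
  Sp. caerulea: 0.424 × 0.26 = 0.11024
  Sp. rubra: 0.0424 × 0.03 = 0.001272
P(banded) = 0.006262 + 0.002208 + 0.01664 + 0.11024 + 0.001272 = 0.136622 → 0.137.

0.137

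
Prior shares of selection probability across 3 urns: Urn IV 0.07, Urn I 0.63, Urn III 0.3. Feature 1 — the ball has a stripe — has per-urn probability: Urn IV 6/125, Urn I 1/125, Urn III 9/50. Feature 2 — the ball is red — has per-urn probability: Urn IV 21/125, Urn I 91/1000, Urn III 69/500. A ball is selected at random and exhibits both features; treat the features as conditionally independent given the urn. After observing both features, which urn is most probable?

Compute prior × likelihood for every hypothesis:
  Urn IV: 0.07 × 0.048 × 0.168 = 0.00056448
  Urn I: 0.63 × 0.008 × 0.091 = 0.00045864
  Urn III: 0.3 × 0.18 × 0.138 = 0.007452
Normalizing constant = 0.00847512.
Largest term belongs to Urn III, so Urn III is most probable.

Urn III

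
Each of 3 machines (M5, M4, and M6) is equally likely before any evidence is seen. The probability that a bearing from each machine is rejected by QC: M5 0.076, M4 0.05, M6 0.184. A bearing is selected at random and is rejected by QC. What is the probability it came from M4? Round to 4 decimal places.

0.1613

With a uniform prior (1/3 each), posterior ∝ likelihood:
  M5: 0.076
  M4: 0.05
  M6: 0.184
Total = 0.31.
P(M4 | evidence) = 0.05 / 0.31 ≈ 0.1613.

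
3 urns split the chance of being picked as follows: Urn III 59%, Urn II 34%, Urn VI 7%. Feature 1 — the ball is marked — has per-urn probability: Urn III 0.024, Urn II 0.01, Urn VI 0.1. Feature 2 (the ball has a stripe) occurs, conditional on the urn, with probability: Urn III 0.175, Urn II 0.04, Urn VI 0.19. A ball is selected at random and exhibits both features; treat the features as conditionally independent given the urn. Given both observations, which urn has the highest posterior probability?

Compute prior × likelihood for every hypothesis:
  Urn III: 0.59 × 0.024 × 0.175 = 0.002478
  Urn II: 0.34 × 0.01 × 0.04 = 0.000136
  Urn VI: 0.07 × 0.1 × 0.19 = 0.00133
Normalizing constant = 0.003944.
Largest term belongs to Urn III, so Urn III is most probable.

Urn III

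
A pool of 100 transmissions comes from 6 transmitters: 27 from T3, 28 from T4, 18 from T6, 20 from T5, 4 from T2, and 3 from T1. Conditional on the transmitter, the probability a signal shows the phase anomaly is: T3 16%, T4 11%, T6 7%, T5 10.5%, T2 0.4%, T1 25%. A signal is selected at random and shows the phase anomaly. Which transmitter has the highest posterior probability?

By Bayes' rule, posterior ∝ prior × likelihood:
  T3: 0.27 × 0.16 = 0.0432
  T4: 0.28 × 0.11 = 0.0308
  T6: 0.18 × 0.07 = 0.0126
  T5: 0.2 × 0.105 = 0.021
  T2: 0.04 × 0.004 = 0.00016
  T1: 0.03 × 0.25 = 0.0075
Total = 0.11526.
Largest term belongs to T3, so T3 is most probable.

T3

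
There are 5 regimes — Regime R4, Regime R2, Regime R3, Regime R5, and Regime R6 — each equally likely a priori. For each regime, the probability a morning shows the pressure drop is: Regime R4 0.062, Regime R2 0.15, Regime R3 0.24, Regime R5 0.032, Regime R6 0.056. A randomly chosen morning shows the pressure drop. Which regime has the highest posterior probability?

Regime R3

Since the prior is uniform, the posterior is proportional to the likelihood:
  Regime R4: 0.062
  Regime R2: 0.15
  Regime R3: 0.24
  Regime R5: 0.032
  Regime R6: 0.056
Total = 0.54.
Largest term belongs to Regime R3, so Regime R3 is most probable.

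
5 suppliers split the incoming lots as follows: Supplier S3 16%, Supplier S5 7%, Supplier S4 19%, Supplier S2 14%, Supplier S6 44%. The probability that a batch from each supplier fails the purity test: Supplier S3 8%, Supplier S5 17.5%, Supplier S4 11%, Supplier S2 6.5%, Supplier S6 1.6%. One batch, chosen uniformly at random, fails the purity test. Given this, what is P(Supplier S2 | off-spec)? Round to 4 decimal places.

0.1466

Unnormalized posteriors (prior × likelihood):
  Supplier S3: 0.16 × 0.08 = 0.0128
  Supplier S5: 0.07 × 0.175 = 0.01225
  Supplier S4: 0.19 × 0.11 = 0.0209
  Supplier S2: 0.14 × 0.065 = 0.0091
  Supplier S6: 0.44 × 0.016 = 0.00704
Total = 0.06209.
P(Supplier S2 | evidence) = 0.0091 / 0.06209 ≈ 0.1466.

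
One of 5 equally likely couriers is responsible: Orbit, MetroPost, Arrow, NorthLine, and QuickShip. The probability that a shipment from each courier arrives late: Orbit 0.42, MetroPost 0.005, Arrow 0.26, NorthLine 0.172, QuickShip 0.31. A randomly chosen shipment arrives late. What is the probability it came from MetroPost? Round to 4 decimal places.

Since the prior is uniform, the posterior is proportional to the likelihood:
  Orbit: 0.42
  MetroPost: 0.005
  Arrow: 0.26
  NorthLine: 0.172
  QuickShip: 0.31
Total = 1.167.
P(MetroPost | evidence) = 0.005 / 1.167 ≈ 0.0043.

0.0043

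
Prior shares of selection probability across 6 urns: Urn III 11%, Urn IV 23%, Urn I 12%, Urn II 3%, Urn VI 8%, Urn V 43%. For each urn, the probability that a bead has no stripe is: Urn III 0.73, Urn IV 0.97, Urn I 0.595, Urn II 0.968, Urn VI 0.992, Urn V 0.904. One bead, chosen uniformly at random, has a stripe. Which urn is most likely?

Taking complements, P(striped | each) = Urn III 0.27, Urn IV 0.03, Urn I 0.405, Urn II 0.032, Urn VI 0.008, Urn V 0.096.
Unnormalized posteriors (prior × likelihood):
  Urn III: 0.11 × 0.27 = 0.0297
  Urn IV: 0.23 × 0.03 = 0.0069
  Urn I: 0.12 × 0.405 = 0.0486
  Urn II: 0.03 × 0.032 = 0.00096
  Urn VI: 0.08 × 0.008 = 0.00064
  Urn V: 0.43 × 0.096 = 0.04128
Normalizing constant = 0.12808.
Largest term belongs to Urn I, so Urn I is most probable.

Urn I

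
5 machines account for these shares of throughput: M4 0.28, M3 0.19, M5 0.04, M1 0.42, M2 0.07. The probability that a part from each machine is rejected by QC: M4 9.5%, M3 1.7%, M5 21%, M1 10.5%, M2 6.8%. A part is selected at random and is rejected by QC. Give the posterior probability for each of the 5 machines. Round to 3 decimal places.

M4 0.305, M3 0.037, M5 0.096, M1 0.506, M2 0.055

By Bayes' rule, posterior ∝ prior × likelihood:
  M4: 0.28 × 0.095 = 0.0266
  M3: 0.19 × 0.017 = 0.00323
  M5: 0.04 × 0.21 = 0.0084
  M1: 0.42 × 0.105 = 0.0441
  M2: 0.07 × 0.068 = 0.00476
Normalizing constant = 0.08709.
P(M4 | rejected) = 0.0266/0.08709 ≈ 0.305
P(M3 | rejected) = 0.00323/0.08709 ≈ 0.037
P(M5 | rejected) = 0.0084/0.08709 ≈ 0.096
P(M1 | rejected) = 0.0441/0.08709 ≈ 0.506
P(M2 | rejected) = 0.00476/0.08709 ≈ 0.055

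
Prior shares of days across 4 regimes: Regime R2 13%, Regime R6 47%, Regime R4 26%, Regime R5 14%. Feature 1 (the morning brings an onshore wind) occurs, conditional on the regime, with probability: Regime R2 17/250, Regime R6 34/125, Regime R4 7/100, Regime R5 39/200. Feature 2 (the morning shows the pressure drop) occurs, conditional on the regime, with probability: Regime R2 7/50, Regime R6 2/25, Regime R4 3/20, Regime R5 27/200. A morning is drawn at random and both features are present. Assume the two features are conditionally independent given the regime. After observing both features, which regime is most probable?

Regime R6

Unnormalized posteriors (prior × likelihood):
  Regime R2: 0.13 × 0.068 × 0.14 = 0.0012376
  Regime R6: 0.47 × 0.272 × 0.08 = 0.0102272
  Regime R4: 0.26 × 0.07 × 0.15 = 0.00273
  Regime R5: 0.14 × 0.195 × 0.135 = 0.0036855
Normalizing constant = 0.0178803.
Largest term belongs to Regime R6, so Regime R6 is most probable.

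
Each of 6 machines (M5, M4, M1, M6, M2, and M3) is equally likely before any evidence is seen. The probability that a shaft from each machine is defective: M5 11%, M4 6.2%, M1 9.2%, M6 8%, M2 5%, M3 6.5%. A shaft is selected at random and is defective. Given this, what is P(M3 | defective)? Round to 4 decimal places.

Since the prior is uniform, the posterior is proportional to the likelihood:
  M5: 0.11
  M4: 0.062
  M1: 0.092
  M6: 0.08
  M2: 0.05
  M3: 0.065
Sum = 0.459.
P(M3 | evidence) = 0.065 / 0.459 ≈ 0.1416.

0.1416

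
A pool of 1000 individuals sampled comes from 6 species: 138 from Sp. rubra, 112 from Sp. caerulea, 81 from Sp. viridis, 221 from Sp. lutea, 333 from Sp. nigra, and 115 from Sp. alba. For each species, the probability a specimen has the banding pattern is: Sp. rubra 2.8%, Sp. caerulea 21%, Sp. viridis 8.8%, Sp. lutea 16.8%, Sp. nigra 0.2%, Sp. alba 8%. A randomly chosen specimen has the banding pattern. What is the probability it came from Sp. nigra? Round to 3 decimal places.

0.008

Compute prior × likelihood for every hypothesis:
  Sp. rubra: 0.138 × 0.028 = 0.003864
  Sp. caerulea: 0.112 × 0.21 = 0.02352
  Sp. viridis: 0.081 × 0.088 = 0.007128
  Sp. lutea: 0.221 × 0.168 = 0.037128
  Sp. nigra: 0.333 × 0.002 = 0.000666
  Sp. alba: 0.115 × 0.08 = 0.0092
Normalizing constant = 0.081506.
P(Sp. nigra | evidence) = 0.000666 / 0.081506 ≈ 0.008.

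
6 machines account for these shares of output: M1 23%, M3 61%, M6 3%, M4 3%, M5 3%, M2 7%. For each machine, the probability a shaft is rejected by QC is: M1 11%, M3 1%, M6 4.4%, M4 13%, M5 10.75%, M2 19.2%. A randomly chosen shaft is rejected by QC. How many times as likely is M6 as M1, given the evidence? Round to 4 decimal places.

Unnormalized posteriors (prior × likelihood):
  M1: 0.23 × 0.11 = 0.0253
  M3: 0.61 × 0.01 = 0.0061
  M6: 0.03 × 0.044 = 0.00132
  M4: 0.03 × 0.13 = 0.0039
  M5: 0.03 × 0.1075 = 0.003225
  M2: 0.07 × 0.192 = 0.01344
Normalizing constant = 0.053285.
The ratio is 0.00132 / 0.0253 (the normalizer cancels) = 0.0522.

0.0522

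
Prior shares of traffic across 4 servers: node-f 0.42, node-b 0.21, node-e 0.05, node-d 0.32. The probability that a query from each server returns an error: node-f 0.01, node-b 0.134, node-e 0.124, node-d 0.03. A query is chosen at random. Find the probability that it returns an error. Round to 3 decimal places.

Unnormalized posteriors (prior × likelihood):
  node-f: 0.42 × 0.01 = 0.0042
  node-b: 0.21 × 0.134 = 0.02814
  node-e: 0.05 × 0.124 = 0.0062
  node-d: 0.32 × 0.03 = 0.0096
P(error) = 0.0042 + 0.02814 + 0.0062 + 0.0096 = 0.04814 → 0.048.

0.048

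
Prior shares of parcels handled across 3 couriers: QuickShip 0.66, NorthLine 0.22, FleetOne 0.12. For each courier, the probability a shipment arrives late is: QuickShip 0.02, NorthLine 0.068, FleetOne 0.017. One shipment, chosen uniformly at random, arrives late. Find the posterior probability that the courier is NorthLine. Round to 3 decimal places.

0.495

Prior × likelihood for each hypothesis:
  QuickShip: 0.66 × 0.02 = 0.0132
  NorthLine: 0.22 × 0.068 = 0.01496
  FleetOne: 0.12 × 0.017 = 0.00204
Sum = 0.0302.
P(NorthLine | evidence) = 0.01496 / 0.0302 ≈ 0.495.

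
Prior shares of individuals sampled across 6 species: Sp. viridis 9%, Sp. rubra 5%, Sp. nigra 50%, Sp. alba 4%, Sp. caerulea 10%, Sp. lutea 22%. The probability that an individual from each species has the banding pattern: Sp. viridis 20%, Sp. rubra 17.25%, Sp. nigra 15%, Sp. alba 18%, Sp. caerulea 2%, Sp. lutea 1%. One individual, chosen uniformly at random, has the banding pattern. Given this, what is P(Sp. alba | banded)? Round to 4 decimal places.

Unnormalized posteriors (prior × likelihood):
  Sp. viridis: 0.09 × 0.2 = 0.018
  Sp. rubra: 0.05 × 0.1725 = 0.008625
  Sp. nigra: 0.5 × 0.15 = 0.075
  Sp. alba: 0.04 × 0.18 = 0.0072
  Sp. caerulea: 0.1 × 0.02 = 0.002
  Sp. lutea: 0.22 × 0.01 = 0.0022
Total = 0.113025.
P(Sp. alba | evidence) = 0.0072 / 0.113025 ≈ 0.0637.

0.0637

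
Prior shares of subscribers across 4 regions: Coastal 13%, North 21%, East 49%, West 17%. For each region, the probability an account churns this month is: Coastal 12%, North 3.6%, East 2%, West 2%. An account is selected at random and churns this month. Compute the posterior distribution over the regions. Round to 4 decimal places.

Coastal 0.4290, North 0.2079, East 0.2695, West 0.0935

By Bayes' rule, posterior ∝ prior × likelihood:
  Coastal: 0.13 × 0.12 = 0.0156
  North: 0.21 × 0.036 = 0.00756
  East: 0.49 × 0.02 = 0.0098
  West: 0.17 × 0.02 = 0.0034
Total = 0.03636.
P(Coastal | churn) = 0.0156/0.03636 ≈ 0.4290
P(North | churn) = 0.00756/0.03636 ≈ 0.2079
P(East | churn) = 0.0098/0.03636 ≈ 0.2695
P(West | churn) = 0.0034/0.03636 ≈ 0.0935
(Check: 0.4290+0.2079+0.2695+0.0935 = 0.9999.)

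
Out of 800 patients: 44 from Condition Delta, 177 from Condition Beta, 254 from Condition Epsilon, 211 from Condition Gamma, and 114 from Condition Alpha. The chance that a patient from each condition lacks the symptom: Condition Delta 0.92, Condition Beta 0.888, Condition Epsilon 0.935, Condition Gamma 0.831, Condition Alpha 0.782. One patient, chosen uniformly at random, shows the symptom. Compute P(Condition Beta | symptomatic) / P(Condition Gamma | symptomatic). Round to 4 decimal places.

0.5559

Taking complements, P(symptomatic | each) = Condition Delta 0.08, Condition Beta 0.112, Condition Epsilon 0.065, Condition Gamma 0.169, Condition Alpha 0.218.
Prior × likelihood for each hypothesis:
  Condition Delta: 0.055 × 0.08 = 0.0044
  Condition Beta: 0.22125 × 0.112 = 0.02478
  Condition Epsilon: 0.3175 × 0.065 = 0.0206375
  Condition Gamma: 0.26375 × 0.169 = 0.04457375
  Condition Alpha: 0.1425 × 0.218 = 0.031065
Sum = 0.12545625.
The ratio is 0.02478 / 0.04457375 (the normalizer cancels) = 0.5559.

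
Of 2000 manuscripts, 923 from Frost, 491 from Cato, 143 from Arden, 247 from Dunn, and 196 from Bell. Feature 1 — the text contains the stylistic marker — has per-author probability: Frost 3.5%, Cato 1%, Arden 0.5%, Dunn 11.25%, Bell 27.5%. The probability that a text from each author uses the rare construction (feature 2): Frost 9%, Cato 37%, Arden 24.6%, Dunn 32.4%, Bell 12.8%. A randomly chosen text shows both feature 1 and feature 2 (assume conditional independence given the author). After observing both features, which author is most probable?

Prior × likelihood for each hypothesis:
  Frost: 0.4615 × 0.035 × 0.09 = 0.001453725
  Cato: 0.2455 × 0.01 × 0.37 = 0.00090835
  Arden: 0.0715 × 0.005 × 0.246 = 0.000087945
  Dunn: 0.1235 × 0.1125 × 0.324 = 0.004501575
  Bell: 0.098 × 0.275 × 0.128 = 0.0034496
Sum = 0.010401195.
Largest term belongs to Dunn, so Dunn is most probable.

Dunn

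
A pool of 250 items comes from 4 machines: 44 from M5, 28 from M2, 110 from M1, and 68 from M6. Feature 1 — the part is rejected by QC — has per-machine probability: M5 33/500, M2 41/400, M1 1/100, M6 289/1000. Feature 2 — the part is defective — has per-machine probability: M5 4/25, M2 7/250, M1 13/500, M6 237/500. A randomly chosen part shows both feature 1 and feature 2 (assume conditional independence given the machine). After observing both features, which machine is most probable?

Compute prior × likelihood for every hypothesis:
  M5: 0.176 × 0.066 × 0.16 = 0.00185856
  M2: 0.112 × 0.1025 × 0.028 = 0.00032144
  M1: 0.44 × 0.01 × 0.026 = 0.0001144
  M6: 0.272 × 0.289 × 0.474 = 0.037260192
Normalizing constant = 0.039554592.
Largest term belongs to M6, so M6 is most probable.

M6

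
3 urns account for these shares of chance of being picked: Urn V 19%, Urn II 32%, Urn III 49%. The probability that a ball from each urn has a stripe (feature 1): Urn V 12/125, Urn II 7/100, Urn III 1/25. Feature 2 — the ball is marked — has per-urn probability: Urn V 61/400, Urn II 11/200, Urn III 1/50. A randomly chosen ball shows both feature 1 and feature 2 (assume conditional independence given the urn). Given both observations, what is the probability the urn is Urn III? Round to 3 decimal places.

0.089

Unnormalized posteriors (prior × likelihood):
  Urn V: 0.19 × 0.096 × 0.1525 = 0.0027816
  Urn II: 0.32 × 0.07 × 0.055 = 0.001232
  Urn III: 0.49 × 0.04 × 0.02 = 0.000392
Normalizing constant = 0.0044056.
P(Urn III | evidence) = 0.000392 / 0.0044056 ≈ 0.089.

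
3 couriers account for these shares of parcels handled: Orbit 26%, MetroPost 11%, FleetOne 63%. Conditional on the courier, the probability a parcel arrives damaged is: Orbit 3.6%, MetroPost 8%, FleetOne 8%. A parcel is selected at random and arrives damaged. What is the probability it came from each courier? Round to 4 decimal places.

Orbit 0.1365, MetroPost 0.1284, FleetOne 0.7351

Unnormalized posteriors (prior × likelihood):
  Orbit: 0.26 × 0.036 = 0.00936
  MetroPost: 0.11 × 0.08 = 0.0088
  FleetOne: 0.63 × 0.08 = 0.0504
Total = 0.06856.
P(Orbit | damaged) = 0.00936/0.06856 ≈ 0.1365
P(MetroPost | damaged) = 0.0088/0.06856 ≈ 0.1284
P(FleetOne | damaged) = 0.0504/0.06856 ≈ 0.7351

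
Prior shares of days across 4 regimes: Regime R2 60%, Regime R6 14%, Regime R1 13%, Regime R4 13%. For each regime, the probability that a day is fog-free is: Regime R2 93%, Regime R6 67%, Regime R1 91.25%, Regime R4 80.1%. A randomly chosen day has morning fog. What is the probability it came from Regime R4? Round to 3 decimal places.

0.206

Taking complements, P(fog | each) = Regime R2 0.07, Regime R6 0.33, Regime R1 0.0875, Regime R4 0.199.
Unnormalized posteriors (prior × likelihood):
  Regime R2: 0.6 × 0.07 = 0.042
  Regime R6: 0.14 × 0.33 = 0.0462
  Regime R1: 0.13 × 0.0875 = 0.011375
  Regime R4: 0.13 × 0.199 = 0.02587
Sum = 0.125445.
P(Regime R4 | evidence) = 0.02587 / 0.125445 ≈ 0.206.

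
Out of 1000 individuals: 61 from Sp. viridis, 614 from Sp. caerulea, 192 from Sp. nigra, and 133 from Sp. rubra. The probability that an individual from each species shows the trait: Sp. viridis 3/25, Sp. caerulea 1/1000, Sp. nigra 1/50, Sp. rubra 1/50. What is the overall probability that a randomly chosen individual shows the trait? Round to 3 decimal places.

Unnormalized posteriors (prior × likelihood):
  Sp. viridis: 0.061 × 0.12 = 0.00732
  Sp. caerulea: 0.614 × 0.001 = 0.000614
  Sp. nigra: 0.192 × 0.02 = 0.00384
  Sp. rubra: 0.133 × 0.02 = 0.00266
P(trait) = 0.00732 + 0.000614 + 0.00384 + 0.00266 = 0.014434 → 0.014.

0.014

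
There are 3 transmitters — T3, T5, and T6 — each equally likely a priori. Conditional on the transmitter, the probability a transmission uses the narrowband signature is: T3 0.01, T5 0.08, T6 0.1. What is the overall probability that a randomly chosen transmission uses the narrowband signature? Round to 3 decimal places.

Since the prior is uniform, the posterior is proportional to the likelihood:
  T3: 0.01
  T5: 0.08
  T6: 0.1
P(narrowband) = (1/3) × (0.01 + 0.08 + 0.1) = 0.19/3 ≈ 0.063.

0.063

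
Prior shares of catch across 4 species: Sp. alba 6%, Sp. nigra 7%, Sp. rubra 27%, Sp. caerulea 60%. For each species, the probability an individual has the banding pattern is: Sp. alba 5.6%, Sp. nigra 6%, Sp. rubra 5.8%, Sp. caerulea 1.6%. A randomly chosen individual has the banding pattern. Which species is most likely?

By Bayes' rule, posterior ∝ prior × likelihood:
  Sp. alba: 0.06 × 0.056 = 0.00336
  Sp. nigra: 0.07 × 0.06 = 0.0042
  Sp. rubra: 0.27 × 0.058 = 0.01566
  Sp. caerulea: 0.6 × 0.016 = 0.0096
Sum = 0.03282.
Largest term belongs to Sp. rubra, so Sp. rubra is most probable.

Sp. rubra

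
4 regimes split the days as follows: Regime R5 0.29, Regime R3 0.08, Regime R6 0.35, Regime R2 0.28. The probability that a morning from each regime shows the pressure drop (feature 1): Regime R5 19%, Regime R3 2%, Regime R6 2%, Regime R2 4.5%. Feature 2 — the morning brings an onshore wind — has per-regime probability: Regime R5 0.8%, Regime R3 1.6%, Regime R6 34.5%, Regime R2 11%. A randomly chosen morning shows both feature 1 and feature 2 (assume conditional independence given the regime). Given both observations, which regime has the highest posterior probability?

Regime R6

By Bayes' rule, posterior ∝ prior × likelihood:
  Regime R5: 0.29 × 0.19 × 0.008 = 0.0004408
  Regime R3: 0.08 × 0.02 × 0.016 = 0.0000256
  Regime R6: 0.35 × 0.02 × 0.345 = 0.002415
  Regime R2: 0.28 × 0.045 × 0.11 = 0.001386
Sum = 0.0042674.
Largest term belongs to Regime R6, so Regime R6 is most probable.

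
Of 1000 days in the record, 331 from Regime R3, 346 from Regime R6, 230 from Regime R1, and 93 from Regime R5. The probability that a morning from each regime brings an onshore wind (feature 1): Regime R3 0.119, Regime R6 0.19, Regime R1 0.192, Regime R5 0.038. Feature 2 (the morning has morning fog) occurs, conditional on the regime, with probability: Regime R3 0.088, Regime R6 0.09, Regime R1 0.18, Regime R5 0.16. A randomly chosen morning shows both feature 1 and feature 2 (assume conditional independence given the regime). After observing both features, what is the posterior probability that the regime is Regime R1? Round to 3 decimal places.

Prior × likelihood for each hypothesis:
  Regime R3: 0.331 × 0.119 × 0.088 = 0.003466232
  Regime R6: 0.346 × 0.19 × 0.09 = 0.0059166
  Regime R1: 0.23 × 0.192 × 0.18 = 0.0079488
  Regime R5: 0.093 × 0.038 × 0.16 = 0.00056544
Normalizing constant = 0.017897072.
P(Regime R1 | evidence) = 0.0079488 / 0.017897072 ≈ 0.444.

0.444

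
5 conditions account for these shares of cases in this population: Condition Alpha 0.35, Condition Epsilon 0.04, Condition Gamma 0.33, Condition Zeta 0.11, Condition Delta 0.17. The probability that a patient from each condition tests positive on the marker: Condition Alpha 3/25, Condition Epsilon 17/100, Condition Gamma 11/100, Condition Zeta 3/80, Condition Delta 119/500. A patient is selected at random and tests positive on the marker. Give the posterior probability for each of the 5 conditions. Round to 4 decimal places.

Condition Alpha 0.3239, Condition Epsilon 0.0524, Condition Gamma 0.2799, Condition Zeta 0.0318, Condition Delta 0.3120

Prior × likelihood for each hypothesis:
  Condition Alpha: 0.35 × 0.12 = 0.042
  Condition Epsilon: 0.04 × 0.17 = 0.0068
  Condition Gamma: 0.33 × 0.11 = 0.0363
  Condition Zeta: 0.11 × 0.0375 = 0.004125
  Condition Delta: 0.17 × 0.238 = 0.04046
Sum = 0.129685.
P(Condition Alpha | marker-positive) = 0.042/0.129685 ≈ 0.3239
P(Condition Epsilon | marker-positive) = 0.0068/0.129685 ≈ 0.0524
P(Condition Gamma | marker-positive) = 0.0363/0.129685 ≈ 0.2799
P(Condition Zeta | marker-positive) = 0.004125/0.129685 ≈ 0.0318
P(Condition Delta | marker-positive) = 0.04046/0.129685 ≈ 0.3120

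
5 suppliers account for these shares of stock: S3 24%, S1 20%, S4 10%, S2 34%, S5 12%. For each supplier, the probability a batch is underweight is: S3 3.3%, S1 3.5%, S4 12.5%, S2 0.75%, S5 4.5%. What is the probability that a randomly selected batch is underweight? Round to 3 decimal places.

Compute prior × likelihood for every hypothesis:
  S3: 0.24 × 0.033 = 0.00792
  S1: 0.2 × 0.035 = 0.007
  S4: 0.1 × 0.125 = 0.0125
  S2: 0.34 × 0.0075 = 0.00255
  S5: 0.12 × 0.045 = 0.0054
P(underweight) = 0.00792 + 0.007 + 0.0125 + 0.00255 + 0.0054 = 0.03537 → 0.035.

0.035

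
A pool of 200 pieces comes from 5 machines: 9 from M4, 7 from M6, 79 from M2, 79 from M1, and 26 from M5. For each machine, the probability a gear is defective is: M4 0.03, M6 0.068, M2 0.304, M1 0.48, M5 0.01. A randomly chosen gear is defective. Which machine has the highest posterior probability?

Prior × likelihood for each hypothesis:
  M4: 0.045 × 0.03 = 0.00135
  M6: 0.035 × 0.068 = 0.00238
  M2: 0.395 × 0.304 = 0.12008
  M1: 0.395 × 0.48 = 0.1896
  M5: 0.13 × 0.01 = 0.0013
Total = 0.31471.
Largest term belongs to M1, so M1 is most probable.

M1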